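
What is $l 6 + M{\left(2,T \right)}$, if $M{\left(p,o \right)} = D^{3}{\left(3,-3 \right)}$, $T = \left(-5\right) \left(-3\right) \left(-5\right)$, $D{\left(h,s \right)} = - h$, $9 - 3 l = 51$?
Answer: $-111$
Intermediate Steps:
$l = -14$ ($l = 3 - 17 = -14$)
$T = -75$ ($T = 15 \left(-5\right) = -75$)
$M{\left(p,o \right)} = -27$ ($M{\left(p,o \right)} = \left(\left(-1\right) 3\right)^{3} = \left(-3\right)^{3} = -27$)
$l 6 + M{\left(2,T \right)} = \left(-14\right) 6 - 27 = -84 - 27 = -111$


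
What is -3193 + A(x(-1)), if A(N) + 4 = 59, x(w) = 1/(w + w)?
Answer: -3138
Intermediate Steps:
x(w) = 1/(2*w)
A(N) = 55 (A(N) = -4 + 59 = 55)
-3193 + A(x(-1)) = -3193 + 55 = -3138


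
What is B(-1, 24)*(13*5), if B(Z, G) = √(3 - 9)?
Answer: 65*I*√6 ≈ 159.22*I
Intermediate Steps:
B(Z, G) = I*√6 (B(Z, G) = √(-6) = I*√6)
B(-1, 24)*(13*5) = (I*√6)*(13*5) = (I*√6)*65 = 65*I*√6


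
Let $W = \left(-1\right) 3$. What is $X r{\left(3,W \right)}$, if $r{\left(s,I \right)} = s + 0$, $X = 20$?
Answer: $60$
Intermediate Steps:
$W = -3$
$r{\left(s,I \right)} = s$
$X r{\left(3,W \right)} = 20 \cdot 3 = 60$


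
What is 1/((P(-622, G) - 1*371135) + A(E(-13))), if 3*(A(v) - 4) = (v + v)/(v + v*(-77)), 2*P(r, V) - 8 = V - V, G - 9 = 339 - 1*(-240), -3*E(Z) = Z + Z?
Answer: -114/42308479 ≈ -2.6945e-6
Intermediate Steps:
E(Z) = -2*Z/3 (E(Z) = -(Z + Z)/3 = -2*Z/3)
G = 588 (G = 9 + (339 - 1*(-240)) = 9 + (339 + 240) = 9 + 579 = 588)
P(r, V) = 4 (P(r, V) = 4 + (V - V)/2 = 4 + (½)*0 = 4 + 0 = 4)
A(v) = 455/114 (A(v) = 4 + ((v + v)/(v + v*(-77)))/3 = 4 + ((2*v)/(v - 77*v))/3 = 4 + ((2*v)/((-76*v)))/3 = 4 + ((2*v)*(-1/(76*v)))/3 = 4 + (⅓)*(-1/38) = 4 - 1/114 = 455/114)
1/((P(-622, G) - 1*371135) + A(E(-13))) = 1/((4 - 1*371135) + 455/114) = 1/((4 - 371135) + 455/114) = 1/(-371131 + 455/114) = 1/(-42308479/114) = -114/42308479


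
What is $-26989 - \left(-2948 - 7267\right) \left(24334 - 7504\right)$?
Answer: $171891461$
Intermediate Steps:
$-26989 - \left(-2948 - 7267\right) \left(24334 - 7504\right) = -26989 - \left(-10215\right) 16830 = -26989 - -171918450 = -26989 + 171918450 = 171891461$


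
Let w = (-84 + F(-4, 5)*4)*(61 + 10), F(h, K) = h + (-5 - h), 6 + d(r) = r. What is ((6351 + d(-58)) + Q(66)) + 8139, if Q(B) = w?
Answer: 7042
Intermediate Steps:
d(r) = -6 + r
F(h, K) = -5
w = -7384 (w = (-84 - 5*4)*(61 + 10) = (-84 - 20)*71 = -104*71 = -7384)
Q(B) = -7384
((6351 + d(-58)) + Q(66)) + 8139 = ((6351 + (-6 - 58)) - 7384) + 8139 = ((6351 - 64) - 7384) + 8139 = (6287 - 7384) + 8139 = -1097 + 8139 = 7042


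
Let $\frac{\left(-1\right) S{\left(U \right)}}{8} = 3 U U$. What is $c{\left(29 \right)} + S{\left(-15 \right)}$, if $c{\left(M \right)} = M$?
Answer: $-5371$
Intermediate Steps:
$S{\left(U \right)} = - 24 U^{2}$ ($S{\left(U \right)} = - 8 \cdot 3 U U = - 8 \cdot 3 U^{2} = - 24 U^{2}$)
$c{\left(29 \right)} + S{\left(-15 \right)} = 29 - 24 \left(-15\right)^{2} = 29 - 5400 = -5371$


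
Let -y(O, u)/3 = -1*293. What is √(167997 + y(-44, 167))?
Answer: 6*√4691 ≈ 410.95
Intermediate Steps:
y(O, u) = 879 (y(O, u) = -(-3)*293 = -3*(-293) = 879)
√(167997 + y(-44, 167)) = √(167997 + 879) = √168876 = 6*√4691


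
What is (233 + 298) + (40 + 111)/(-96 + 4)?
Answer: 48701/92 ≈ 529.36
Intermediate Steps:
(233 + 298) + (40 + 111)/(-96 + 4) = 531 + 151/(-92) = 531 + 151*(-1/92) = 531 - 151/92 = 48701/92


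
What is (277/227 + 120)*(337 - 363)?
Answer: -715442/227 ≈ -3151.7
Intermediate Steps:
(277/227 + 120)*(337 - 363) = (277*(1/227) + 120)*(-26) = (277/227 + 120)*(-26) = (27517/227)*(-26) = -715442/227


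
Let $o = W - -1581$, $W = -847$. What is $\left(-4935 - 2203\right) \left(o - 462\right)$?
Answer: $-1941536$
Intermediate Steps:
$o = 734$ ($o = -847 - -1581 = -847 + 1581 = 734$)
$\left(-4935 - 2203\right) \left(o - 462\right) = \left(-4935 - 2203\right) \left(734 - 462\right) = \left(-4935 - 2203\right) 272 = \left(-7138\right) 272 = -1941536$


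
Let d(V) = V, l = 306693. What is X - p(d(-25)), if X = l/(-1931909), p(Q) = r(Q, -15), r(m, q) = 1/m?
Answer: -5735416/48297725 ≈ -0.11875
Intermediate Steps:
p(Q) = 1/Q
X = -306693/1931909 (X = 306693/(-1931909) = 306693*(-1/1931909) = -306693/1931909 ≈ -0.15875)
X - p(d(-25)) = -306693/1931909 - 1/(-25) = -306693/1931909 - 1*(-1/25) = -306693/1931909 + 1/25 = -5735416/48297725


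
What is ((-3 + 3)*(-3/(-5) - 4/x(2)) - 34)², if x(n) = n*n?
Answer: 1156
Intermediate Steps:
x(n) = n²
((-3 + 3)*(-3/(-5) - 4/x(2)) - 34)² = ((-3 + 3)*(-3/(-5) - 4/(2²)) - 34)² = (0*(-3*(-⅕) - 4/4) - 34)² = (0*(⅗ - 4*¼) - 34)² = (0*(⅗ - 1) - 34)² = (0*(-⅖) - 34)² = (0 - 34)² = (-34)² = 1156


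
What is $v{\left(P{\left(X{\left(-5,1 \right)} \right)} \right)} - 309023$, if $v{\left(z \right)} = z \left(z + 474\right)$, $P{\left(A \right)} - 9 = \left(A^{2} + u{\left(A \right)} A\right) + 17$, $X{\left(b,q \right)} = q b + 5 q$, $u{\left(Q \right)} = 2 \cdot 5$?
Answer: $-296023$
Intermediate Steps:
$u{\left(Q \right)} = 10$
$X{\left(b,q \right)} = 5 q + b q$ ($X{\left(b,q \right)} = b q + 5 q = 5 q + b q$)
$P{\left(A \right)} = 26 + A^{2} + 10 A$ ($P{\left(A \right)} = 9 + \left(\left(A^{2} + 10 A\right) + 17\right) = 9 + \left(17 + A^{2} + 10 A\right) = 26 + A^{2} + 10 A$)
$v{\left(z \right)} = z \left(474 + z\right)$
$v{\left(P{\left(X{\left(-5,1 \right)} \right)} \right)} - 309023 = \left(26 + \left(1 \left(5 - 5\right)\right)^{2} + 10 \cdot 1 \left(5 - 5\right)\right) \left(474 + \left(26 + \left(1 \left(5 - 5\right)\right)^{2} + 10 \cdot 1 \left(5 - 5\right)\right)\right) - 309023 = \left(26 + \left(1 \cdot 0\right)^{2} + 10 \cdot 1 \cdot 0\right) \left(474 + \left(26 + \left(1 \cdot 0\right)^{2} + 10 \cdot 1 \cdot 0\right)\right) - 309023 = \left(26 + 0^{2} + 10 \cdot 0\right) \left(474 + \left(26 + 0^{2} + 10 \cdot 0\right)\right) - 309023 = \left(26 + 0 + 0\right) \left(474 + \left(26 + 0 + 0\right)\right) - 309023 = 26 \left(474 + 26\right) - 309023 = 26 \cdot 500 - 309023 = 13000 - 309023 = -296023$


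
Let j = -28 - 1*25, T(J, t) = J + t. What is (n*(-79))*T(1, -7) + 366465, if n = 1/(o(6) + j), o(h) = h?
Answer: 17223381/47 ≈ 3.6646e+5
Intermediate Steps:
j = -53 (j = -28 - 25 = -53)
n = -1/47 (n = 1/(6 - 53) = 1/(-47) = -1/47 ≈ -0.021277)
(n*(-79))*T(1, -7) + 366465 = (-1/47*(-79))*(1 - 7) + 366465 = (79/47)*(-6) + 366465 = -474/47 + 366465 = 17223381/47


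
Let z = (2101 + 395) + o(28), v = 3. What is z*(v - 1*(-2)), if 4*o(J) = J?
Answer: 12515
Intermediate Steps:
o(J) = J/4
z = 2503 (z = (2101 + 395) + (1/4)*28 = 2496 + 7 = 2503)
z*(v - 1*(-2)) = 2503*(3 - 1*(-2)) = 2503*(3 + 2) = 2503*5 = 12515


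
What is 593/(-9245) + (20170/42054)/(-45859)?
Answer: -13300223518/207319596495 ≈ -0.064153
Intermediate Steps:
593/(-9245) + (20170/42054)/(-45859) = 593*(-1/9245) + (20170*(1/42054))*(-1/45859) = -593/9245 + (10085/21027)*(-1/45859) = -593/9245 - 10085/964277193 = -13300223518/207319596495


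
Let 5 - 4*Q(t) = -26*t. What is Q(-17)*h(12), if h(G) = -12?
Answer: 1311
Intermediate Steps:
Q(t) = 5/4 + 13*t/2 (Q(t) = 5/4 - (-13)*t/2 = 5/4 + 13*t/2)
Q(-17)*h(12) = (5/4 + (13/2)*(-17))*(-12) = (5/4 - 221/2)*(-12) = -437/4*(-12) = 1311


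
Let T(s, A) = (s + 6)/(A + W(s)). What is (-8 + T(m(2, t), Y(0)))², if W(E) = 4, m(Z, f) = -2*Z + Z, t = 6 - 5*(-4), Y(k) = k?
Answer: 49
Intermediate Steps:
t = 26 (t = 6 + 20 = 26)
m(Z, f) = -Z
T(s, A) = (6 + s)/(4 + A) (T(s, A) = (s + 6)/(A + 4) = (6 + s)/(4 + A))
(-8 + T(m(2, t), Y(0)))² = (-8 + (6 - 1*2)/(4 + 0))² = (-8 + (6 - 2)/4)² = (-8 + (¼)*4)² = (-8 + 1)² = (-7)² = 49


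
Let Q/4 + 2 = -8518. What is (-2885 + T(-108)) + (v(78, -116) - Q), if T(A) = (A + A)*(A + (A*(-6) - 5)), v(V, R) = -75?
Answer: -84440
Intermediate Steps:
Q = -34080 (Q = -8 + 4*(-8518) = -8 - 34072 = -34080)
T(A) = 2*A*(-5 - 5*A) (T(A) = (2*A)*(A + (-6*A - 5)) = (2*A)*(A + (-5 - 6*A)) = (2*A)*(-5 - 5*A) = 2*A*(-5 - 5*A))
(-2885 + T(-108)) + (v(78, -116) - Q) = (-2885 - 10*(-108)*(1 - 108)) + (-75 - 1*(-34080)) = (-2885 - 10*(-108)*(-107)) + (-75 + 34080) = (-2885 - 115560) + 34005 = -118445 + 34005 = -84440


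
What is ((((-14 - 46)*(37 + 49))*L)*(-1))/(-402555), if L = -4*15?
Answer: 20640/26837 ≈ 0.76909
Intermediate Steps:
L = -60
((((-14 - 46)*(37 + 49))*L)*(-1))/(-402555) = ((((-14 - 46)*(37 + 49))*(-60))*(-1))/(-402555) = ((-60*86*(-60))*(-1))*(-1/402555) = (-5160*(-60)*(-1))*(-1/402555) = (309600*(-1))*(-1/402555) = -309600*(-1/402555) = 20640/26837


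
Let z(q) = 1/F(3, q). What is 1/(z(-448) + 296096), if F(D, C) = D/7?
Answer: 3/888295 ≈ 3.3773e-6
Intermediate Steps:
F(D, C) = D/7 (F(D, C) = D*(⅐) = D/7)
z(q) = 7/3 (z(q) = 1/((⅐)*3) = 1/(3/7) = 7/3)
1/(z(-448) + 296096) = 1/(7/3 + 296096) = 1/(888295/3) = 3/888295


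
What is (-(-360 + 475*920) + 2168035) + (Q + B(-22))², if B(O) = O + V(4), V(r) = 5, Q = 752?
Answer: 2271620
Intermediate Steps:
B(O) = 5 + O (B(O) = O + 5 = 5 + O)
(-(-360 + 475*920) + 2168035) + (Q + B(-22))² = (-(-360 + 475*920) + 2168035) + (752 + (5 - 22))² = (-(-360 + 437000) + 2168035) + (752 - 17)² = (-1*436640 + 2168035) + 735² = (-436640 + 2168035) + 540225 = 1731395 + 540225 = 2271620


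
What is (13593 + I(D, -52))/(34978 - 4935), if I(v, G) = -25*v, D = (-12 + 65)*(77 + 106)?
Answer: -228882/30043 ≈ -7.6185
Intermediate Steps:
D = 9699 (D = 53*183 = 9699)
(13593 + I(D, -52))/(34978 - 4935) = (13593 - 25*9699)/(34978 - 4935) = (13593 - 242475)/30043 = -228882*1/30043 = -228882/30043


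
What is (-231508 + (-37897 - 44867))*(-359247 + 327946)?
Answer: 9837027872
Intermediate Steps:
(-231508 + (-37897 - 44867))*(-359247 + 327946) = (-231508 - 82764)*(-31301) = -314272*(-31301) = 9837027872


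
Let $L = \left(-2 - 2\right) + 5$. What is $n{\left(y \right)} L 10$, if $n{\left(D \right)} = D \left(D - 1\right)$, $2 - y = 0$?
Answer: $20$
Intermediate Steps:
$y = 2$ ($y = 2 - 0 = 2 + 0 = 2$)
$n{\left(D \right)} = D \left(-1 + D\right)$
$L = 1$ ($L = \left(-2 - 2\right) + 5 = -4 + 5 = 1$)
$n{\left(y \right)} L 10 = 2 \left(-1 + 2\right) 1 \cdot 10 = 2 \cdot 1 \cdot 1 \cdot 10 = 2 \cdot 1 \cdot 10 = 2 \cdot 10 = 20$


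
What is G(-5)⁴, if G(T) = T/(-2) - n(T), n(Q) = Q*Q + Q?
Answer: 1500625/16 ≈ 93789.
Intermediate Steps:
n(Q) = Q + Q² (n(Q) = Q² + Q = Q + Q²)
G(T) = -T/2 - T*(1 + T) (G(T) = T/(-2) - T*(1 + T) = T*(-½) - T*(1 + T) = -T/2 - T*(1 + T))
G(-5)⁴ = ((½)*(-5)*(-3 - 2*(-5)))⁴ = ((½)*(-5)*(-3 + 10))⁴ = ((½)*(-5)*7)⁴ = (-35/2)⁴ = 1500625/16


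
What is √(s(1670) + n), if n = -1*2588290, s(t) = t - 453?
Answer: I*√2587073 ≈ 1608.4*I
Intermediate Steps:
s(t) = -453 + t
n = -2588290
√(s(1670) + n) = √((-453 + 1670) - 2588290) = √(1217 - 2588290) = √(-2587073) = I*√2587073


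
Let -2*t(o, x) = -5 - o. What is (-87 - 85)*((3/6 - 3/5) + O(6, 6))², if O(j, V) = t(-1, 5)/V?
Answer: -2107/225 ≈ -9.3644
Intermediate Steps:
t(o, x) = 5/2 + o/2 (t(o, x) = -(-5 - o)/2 = 5/2 + o/2)
O(j, V) = 2/V (O(j, V) = (5/2 + (½)*(-1))/V = (5/2 - ½)/V = 2/V)
(-87 - 85)*((3/6 - 3/5) + O(6, 6))² = (-87 - 85)*((3/6 - 3/5) + 2/6)² = -172*((3*(⅙) - 3*⅕) + 2*(⅙))² = -172*((½ - ⅗) + ⅓)² = -172*(-⅒ + ⅓)² = -172*(7/30)² = -172*49/900 = -2107/225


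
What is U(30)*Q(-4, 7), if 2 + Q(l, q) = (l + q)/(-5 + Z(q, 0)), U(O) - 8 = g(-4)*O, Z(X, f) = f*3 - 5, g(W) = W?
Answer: 1288/5 ≈ 257.60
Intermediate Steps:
Z(X, f) = -5 + 3*f (Z(X, f) = 3*f - 5 = -5 + 3*f)
U(O) = 8 - 4*O
Q(l, q) = -2 - l/10 - q/10 (Q(l, q) = -2 + (l + q)/(-5 + (-5 + 3*0)) = -2 + (l + q)/(-5 + (-5 + 0)) = -2 + (l + q)/(-5 - 5) = -2 + (l + q)/(-10) = -2 + (l + q)*(-1/10) = -2 + (-l/10 - q/10) = -2 - l/10 - q/10)
U(30)*Q(-4, 7) = (8 - 4*30)*(-2 - 1/10*(-4) - 1/10*7) = (8 - 120)*(-2 + 2/5 - 7/10) = -112*(-23/10) = 1288/5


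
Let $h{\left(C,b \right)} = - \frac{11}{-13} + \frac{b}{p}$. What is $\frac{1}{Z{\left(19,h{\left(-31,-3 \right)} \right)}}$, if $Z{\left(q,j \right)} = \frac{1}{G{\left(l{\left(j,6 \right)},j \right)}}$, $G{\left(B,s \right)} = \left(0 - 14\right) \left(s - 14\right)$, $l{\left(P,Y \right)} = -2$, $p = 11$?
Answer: $\frac{26880}{143} \approx 187.97$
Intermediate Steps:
$h{\left(C,b \right)} = \frac{11}{13} + \frac{b}{11}$ ($h{\left(C,b \right)} = - \frac{11}{-13} + \frac{b}{11} = \left(-11\right) \left(- \frac{1}{13}\right) + b \frac{1}{11} = \frac{11}{13} + \frac{b}{11}$)
$G{\left(B,s \right)} = 196 - 14 s$ ($G{\left(B,s \right)} = - 14 \left(-14 + s\right) = 196 - 14 s$)
$Z{\left(q,j \right)} = \frac{1}{196 - 14 j}$
$\frac{1}{Z{\left(19,h{\left(-31,-3 \right)} \right)}} = \frac{1}{\left(-1\right) \frac{1}{-196 + 14 \left(\frac{11}{13} + \frac{1}{11} \left(-3\right)\right)}} = \frac{1}{\left(-1\right) \frac{1}{-196 + 14 \left(\frac{11}{13} - \frac{3}{11}\right)}} = \frac{1}{\left(-1\right) \frac{1}{-196 + 14 \cdot \frac{82}{143}}} = \frac{1}{\left(-1\right) \frac{1}{-196 + \frac{1148}{143}}} = \frac{1}{\left(-1\right) \frac{1}{- \frac{26880}{143}}} = \frac{1}{\left(-1\right) \left(- \frac{143}{26880}\right)} = \frac{1}{\frac{143}{26880}} = \frac{26880}{143}$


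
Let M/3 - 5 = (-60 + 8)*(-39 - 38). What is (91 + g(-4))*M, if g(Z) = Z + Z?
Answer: 998241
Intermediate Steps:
M = 12027 (M = 15 + 3*((-60 + 8)*(-39 - 38)) = 15 + 3*(-52*(-77)) = 15 + 3*4004 = 15 + 12012 = 12027)
g(Z) = 2*Z
(91 + g(-4))*M = (91 + 2*(-4))*12027 = (91 - 8)*12027 = 83*12027 = 998241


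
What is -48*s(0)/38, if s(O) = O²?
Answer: 0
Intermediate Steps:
-48*s(0)/38 = -48*0²/38 = -48*0*(1/38) = 0*(1/38) = 0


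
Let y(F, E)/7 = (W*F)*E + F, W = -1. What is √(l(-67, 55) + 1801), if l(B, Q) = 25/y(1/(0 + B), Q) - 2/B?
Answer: √128670451098/8442 ≈ 42.491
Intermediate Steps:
y(F, E) = 7*F - 7*E*F (y(F, E) = 7*((-F)*E + F) = 7*(-E*F + F) = 7*(F - E*F) = 7*F - 7*E*F)
l(B, Q) = -2/B + 25*B/(7*(1 - Q)) (l(B, Q) = 25/((7*(1 - Q)/(0 + B))) - 2/B = 25/((7*(1 - Q)/B)) - 2/B = 25*(B/(7*(1 - Q))) - 2/B = 25*B/(7*(1 - Q)) - 2/B = -2/B + 25*B/(7*(1 - Q)))
√(l(-67, 55) + 1801) = √((⅐)*(-14 + 14*55 + 25*(-67)²)/(-67*(1 - 1*55)) + 1801) = √((⅐)*(-1/67)*(-14 + 770 + 25*4489)/(1 - 55) + 1801) = √((⅐)*(-1/67)*(-14 + 770 + 112225)/(-54) + 1801) = √((⅐)*(-1/67)*(-1/54)*112981 + 1801) = √(112981/25326 + 1801) = √(45725107/25326) = √128670451098/8442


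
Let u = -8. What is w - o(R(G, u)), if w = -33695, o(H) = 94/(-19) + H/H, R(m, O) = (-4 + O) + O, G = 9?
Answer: -640130/19 ≈ -33691.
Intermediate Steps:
R(m, O) = -4 + 2*O
o(H) = -75/19 (o(H) = 94*(-1/19) + 1 = -94/19 + 1 = -75/19)
w - o(R(G, u)) = -33695 - 1*(-75/19) = -33695 + 75/19 = -640130/19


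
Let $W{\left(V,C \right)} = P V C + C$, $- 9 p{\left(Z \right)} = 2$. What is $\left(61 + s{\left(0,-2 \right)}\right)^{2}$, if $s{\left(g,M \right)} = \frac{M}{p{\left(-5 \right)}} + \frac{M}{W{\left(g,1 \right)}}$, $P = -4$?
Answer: $4624$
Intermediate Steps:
$p{\left(Z \right)} = - \frac{2}{9}$ ($p{\left(Z \right)} = \left(- \frac{1}{9}\right) 2 = - \frac{2}{9}$)
$W{\left(V,C \right)} = C - 4 C V$ ($W{\left(V,C \right)} = - 4 V C + C = - 4 C V + C = C - 4 C V$)
$s{\left(g,M \right)} = - \frac{9 M}{2} + \frac{M}{1 - 4 g}$ ($s{\left(g,M \right)} = \frac{M}{- \frac{2}{9}} + \frac{M}{1 \left(1 - 4 g\right)} = M \left(- \frac{9}{2}\right) + \frac{M}{1 - 4 g} = - \frac{9 M}{2} + \frac{M}{1 - 4 g}$)
$\left(61 + s{\left(0,-2 \right)}\right)^{2} = \left(61 + \frac{1}{2} \left(-2\right) \frac{1}{-1 + 4 \cdot 0} \left(7 - 0\right)\right)^{2} = \left(61 + \frac{1}{2} \left(-2\right) \frac{1}{-1 + 0} \left(7 + 0\right)\right)^{2} = \left(61 + \frac{1}{2} \left(-2\right) \frac{1}{-1} \cdot 7\right)^{2} = \left(61 + \frac{1}{2} \left(-2\right) \left(-1\right) 7\right)^{2} = \left(61 + 7\right)^{2} = 68^{2} = 4624$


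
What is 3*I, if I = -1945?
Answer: -5835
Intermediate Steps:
3*I = 3*(-1945) = -5835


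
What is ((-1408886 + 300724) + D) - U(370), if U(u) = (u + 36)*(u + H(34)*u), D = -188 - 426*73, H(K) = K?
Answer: -6397148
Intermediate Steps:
D = -31286 (D = -188 - 31098 = -31286)
U(u) = 35*u*(36 + u) (U(u) = (u + 36)*(u + 34*u) = (36 + u)*(35*u) = 35*u*(36 + u))
((-1408886 + 300724) + D) - U(370) = ((-1408886 + 300724) - 31286) - 35*370*(36 + 370) = (-1108162 - 31286) - 35*370*406 = -1139448 - 1*5257700 = -1139448 - 5257700 = -6397148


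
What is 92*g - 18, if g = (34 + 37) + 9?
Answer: 7342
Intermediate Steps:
g = 80 (g = 71 + 9 = 80)
92*g - 18 = 92*80 - 18 = 7360 - 18 = 7342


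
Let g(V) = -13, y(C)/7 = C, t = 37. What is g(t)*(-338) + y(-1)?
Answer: 4387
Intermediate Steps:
y(C) = 7*C
g(t)*(-338) + y(-1) = -13*(-338) + 7*(-1) = 4394 - 7 = 4387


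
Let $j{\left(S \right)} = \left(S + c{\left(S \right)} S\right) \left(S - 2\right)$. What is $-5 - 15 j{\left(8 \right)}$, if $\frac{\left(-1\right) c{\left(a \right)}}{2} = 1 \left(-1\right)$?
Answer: $-2165$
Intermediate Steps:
$c{\left(a \right)} = 2$ ($c{\left(a \right)} = - 2 \cdot 1 \left(-1\right) = \left(-2\right) \left(-1\right) = 2$)
$j{\left(S \right)} = 3 S \left(-2 + S\right)$ ($j{\left(S \right)} = \left(S + 2 S\right) \left(S - 2\right) = 3 S \left(-2 + S\right)$)
$-5 - 15 j{\left(8 \right)} = -5 - 15 \cdot 3 \cdot 8 \left(-2 + 8\right) = -5 - 15 \cdot 3 \cdot 8 \cdot 6 = -5 - 2160 = -2165$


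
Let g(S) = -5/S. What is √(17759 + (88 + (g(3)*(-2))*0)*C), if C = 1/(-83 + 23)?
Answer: √3995445/15 ≈ 133.26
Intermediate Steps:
C = -1/60 (C = 1/(-60) = -1/60 ≈ -0.016667)
√(17759 + (88 + (g(3)*(-2))*0)*C) = √(17759 + (88 + (-5/3*(-2))*0)*(-1/60)) = √(17759 + (88 + (-5*⅓*(-2))*0)*(-1/60)) = √(17759 + (88 - 5/3*(-2)*0)*(-1/60)) = √(17759 + (88 + (10/3)*0)*(-1/60)) = √(17759 + (88 + 0)*(-1/60)) = √(17759 + 88*(-1/60)) = √(17759 - 22/15) = √(266363/15) = √3995445/15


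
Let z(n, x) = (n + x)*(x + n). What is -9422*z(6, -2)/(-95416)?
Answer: 18844/11927 ≈ 1.5799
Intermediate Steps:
z(n, x) = (n + x)² (z(n, x) = (n + x)*(n + x) = (n + x)²)
-9422*z(6, -2)/(-95416) = -9422*(6 - 2)²/(-95416) = -9422*4²*(-1/95416) = -9422*16*(-1/95416) = -150752*(-1/95416) = 18844/11927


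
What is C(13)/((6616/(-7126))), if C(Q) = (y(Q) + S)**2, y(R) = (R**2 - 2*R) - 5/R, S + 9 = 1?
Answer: -2727921875/139763 ≈ -19518.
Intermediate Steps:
S = -8 (S = -9 + 1 = -8)
y(R) = R**2 - 5/R - 2*R
C(Q) = (-8 + (-5 + Q**2*(-2 + Q))/Q)**2 (C(Q) = ((-5 + Q**2*(-2 + Q))/Q - 8)**2 = (-8 + (-5 + Q**2*(-2 + Q))/Q)**2)
C(13)/((6616/(-7126))) = ((5 + 8*13 - 1*13**2*(-2 + 13))**2/13**2)/((6616/(-7126))) = ((5 + 104 - 1*169*11)**2/169)/((6616*(-1/7126))) = ((5 + 104 - 1859)**2/169)/(-3308/3563) = ((1/169)*(-1750)**2)*(-3563/3308) = ((1/169)*3062500)*(-3563/3308) = (3062500/169)*(-3563/3308) = -2727921875/139763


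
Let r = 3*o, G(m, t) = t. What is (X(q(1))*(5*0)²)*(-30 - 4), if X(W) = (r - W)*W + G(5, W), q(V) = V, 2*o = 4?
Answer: 0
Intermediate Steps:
o = 2 (o = (½)*4 = 2)
r = 6 (r = 3*2 = 6)
X(W) = W + W*(6 - W) (X(W) = (6 - W)*W + W = W*(6 - W) + W = W + W*(6 - W))
(X(q(1))*(5*0)²)*(-30 - 4) = ((1*(7 - 1*1))*(5*0)²)*(-30 - 4) = ((1*(7 - 1))*0²)*(-34) = ((1*6)*0)*(-34) = (6*0)*(-34) = 0*(-34) = 0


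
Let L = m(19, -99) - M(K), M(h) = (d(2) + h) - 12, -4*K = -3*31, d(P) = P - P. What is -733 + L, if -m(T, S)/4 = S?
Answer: -1393/4 ≈ -348.25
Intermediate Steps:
m(T, S) = -4*S
d(P) = 0
K = 93/4 (K = -(-3)*31/4 = -¼*(-93) = 93/4 ≈ 23.250)
M(h) = -12 + h (M(h) = (0 + h) - 12 = h - 12 = -12 + h)
L = 1539/4 (L = -4*(-99) - (-12 + 93/4) = 396 - 1*45/4 = 396 - 45/4 = 1539/4 ≈ 384.75)
-733 + L = -733 + 1539/4 = -1393/4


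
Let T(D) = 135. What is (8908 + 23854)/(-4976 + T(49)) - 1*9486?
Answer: -45954488/4841 ≈ -9492.8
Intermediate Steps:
(8908 + 23854)/(-4976 + T(49)) - 1*9486 = (8908 + 23854)/(-4976 + 135) - 1*9486 = 32762/(-4841) - 9486 = 32762*(-1/4841) - 9486 = -32762/4841 - 9486 = -45954488/4841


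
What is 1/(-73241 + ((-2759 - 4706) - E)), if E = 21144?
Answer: -1/101850 ≈ -9.8184e-6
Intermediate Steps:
1/(-73241 + ((-2759 - 4706) - E)) = 1/(-73241 + ((-2759 - 4706) - 1*21144)) = 1/(-73241 + (-7465 - 21144)) = 1/(-73241 - 28609) = 1/(-101850) = -1/101850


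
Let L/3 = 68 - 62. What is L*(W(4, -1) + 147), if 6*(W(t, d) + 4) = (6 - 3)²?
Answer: 2601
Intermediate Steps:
L = 18 (L = 3*(68 - 62) = 3*6 = 18)
W(t, d) = -5/2 (W(t, d) = -4 + (6 - 3)²/6 = -4 + (⅙)*3² = -4 + (⅙)*9 = -4 + 3/2 = -5/2)
L*(W(4, -1) + 147) = 18*(-5/2 + 147) = 18*(289/2) = 2601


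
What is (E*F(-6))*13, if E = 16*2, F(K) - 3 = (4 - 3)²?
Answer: 1664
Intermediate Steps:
F(K) = 4 (F(K) = 3 + (4 - 3)² = 3 + 1² = 3 + 1 = 4)
E = 32
(E*F(-6))*13 = (32*4)*13 = 128*13 = 1664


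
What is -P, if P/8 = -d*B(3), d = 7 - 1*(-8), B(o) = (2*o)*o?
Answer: 2160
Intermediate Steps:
B(o) = 2*o**2
d = 15 (d = 7 + 8 = 15)
P = -2160 (P = 8*(-15*2*3**2) = 8*(-15*2*9) = 8*(-15*18) = 8*(-1*270) = 8*(-270) = -2160)
-P = -1*(-2160) = 2160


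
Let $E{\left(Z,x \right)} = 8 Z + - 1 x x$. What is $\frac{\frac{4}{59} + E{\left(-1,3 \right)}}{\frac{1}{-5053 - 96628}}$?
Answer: $\frac{101579319}{59} \approx 1.7217 \cdot 10^{6}$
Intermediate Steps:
$E{\left(Z,x \right)} = - x^{2} + 8 Z$ ($E{\left(Z,x \right)} = 8 Z + - x x = 8 Z - x^{2} = - x^{2} + 8 Z$)
$\frac{\frac{4}{59} + E{\left(-1,3 \right)}}{\frac{1}{-5053 - 96628}} = \frac{\frac{4}{59} + \left(- 3^{2} + 8 \left(-1\right)\right)}{\frac{1}{-5053 - 96628}} = \frac{4 \cdot \frac{1}{59} - 17}{\frac{1}{-101681}} = \frac{\frac{4}{59} - 17}{- \frac{1}{101681}} = \left(\frac{4}{59} - 17\right) \left(-101681\right) = \left(- \frac{999}{59}\right) \left(-101681\right) = \frac{101579319}{59}$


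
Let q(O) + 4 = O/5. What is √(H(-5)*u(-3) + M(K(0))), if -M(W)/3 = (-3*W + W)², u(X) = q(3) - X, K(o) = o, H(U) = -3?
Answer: √30/5 ≈ 1.0954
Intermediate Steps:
q(O) = -4 + O/5
u(X) = -17/5 - X (u(X) = (-4 + (⅕)*3) - X = (-4 + ⅗) - X = -17/5 - X)
M(W) = -12*W² (M(W) = -3*(-3*W + W)² = -3*4*W² = -12*W²)
√(H(-5)*u(-3) + M(K(0))) = √(-3*(-17/5 - 1*(-3)) - 12*0²) = √(-3*(-17/5 + 3) - 12*0) = √(-3*(-⅖) + 0) = √(6/5 + 0) = √(6/5) = √30/5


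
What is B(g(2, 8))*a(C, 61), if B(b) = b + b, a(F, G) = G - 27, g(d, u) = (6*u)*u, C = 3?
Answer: 26112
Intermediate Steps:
g(d, u) = 6*u**2
a(F, G) = -27 + G
B(b) = 2*b
B(g(2, 8))*a(C, 61) = (2*(6*8**2))*(-27 + 61) = (2*(6*64))*34 = (2*384)*34 = 768*34 = 26112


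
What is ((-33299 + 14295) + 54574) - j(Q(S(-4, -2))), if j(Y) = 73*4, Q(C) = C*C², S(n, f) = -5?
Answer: 35278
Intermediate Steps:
Q(C) = C³
j(Y) = 292
((-33299 + 14295) + 54574) - j(Q(S(-4, -2))) = ((-33299 + 14295) + 54574) - 1*292 = (-19004 + 54574) - 292 = 35570 - 292 = 35278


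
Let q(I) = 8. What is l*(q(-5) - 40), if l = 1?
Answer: -32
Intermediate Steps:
l*(q(-5) - 40) = 1*(8 - 40) = 1*(-32) = -32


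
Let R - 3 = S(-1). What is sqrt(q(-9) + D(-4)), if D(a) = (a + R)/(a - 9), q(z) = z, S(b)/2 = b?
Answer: I*sqrt(1482)/13 ≈ 2.9613*I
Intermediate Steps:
S(b) = 2*b
R = 1 (R = 3 + 2*(-1) = 3 - 2 = 1)
D(a) = (1 + a)/(-9 + a) (D(a) = (a + 1)/(a - 9) = (1 + a)/(-9 + a))
sqrt(q(-9) + D(-4)) = sqrt(-9 + (1 - 4)/(-9 - 4)) = sqrt(-9 - 3/(-13)) = sqrt(-9 - 1/13*(-3)) = sqrt(-9 + 3/13) = sqrt(-114/13) = I*sqrt(1482)/13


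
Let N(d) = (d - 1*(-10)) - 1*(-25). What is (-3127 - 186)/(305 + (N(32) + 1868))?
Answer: -3313/2240 ≈ -1.4790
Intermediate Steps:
N(d) = 35 + d (N(d) = (d + 10) + 25 = (10 + d) + 25 = 35 + d)
(-3127 - 186)/(305 + (N(32) + 1868)) = (-3127 - 186)/(305 + ((35 + 32) + 1868)) = -3313/(305 + (67 + 1868)) = -3313/(305 + 1935) = -3313/2240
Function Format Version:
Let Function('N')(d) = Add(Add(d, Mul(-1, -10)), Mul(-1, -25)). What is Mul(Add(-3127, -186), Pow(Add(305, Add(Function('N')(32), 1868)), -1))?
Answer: Rational(-3313, 2240) ≈ -1.4790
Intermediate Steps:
Function('N')(d) = Add(35, d) (Function('N')(d) = Add(Add(d, 10), 25) = Add(Add(10, d), 25) = Add(35, d))
Mul(Add(-3127, -186), Pow(Add(305, Add(Function('N')(32), 1868)), -1)) = Mul(Add(-3127, -186), Pow(Add(305, Add(Add(35, 32), 1868)), -1)) = Mul(-3313, Pow(Add(305, Add(67, 1868)), -1)) = Mul(-3313, Pow(Add(305, 1935), -1)) = Mul(-3313, Pow(2240, -1)) = Mul(-3313, Rational(1, 2240)) = Rational(-3313, 2240)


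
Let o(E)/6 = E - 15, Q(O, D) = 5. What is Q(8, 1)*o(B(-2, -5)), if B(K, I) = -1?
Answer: -480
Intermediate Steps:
o(E) = -90 + 6*E (o(E) = 6*(E - 15) = 6*(-15 + E) = -90 + 6*E)
Q(8, 1)*o(B(-2, -5)) = 5*(-90 + 6*(-1)) = 5*(-90 - 6) = 5*(-96) = -480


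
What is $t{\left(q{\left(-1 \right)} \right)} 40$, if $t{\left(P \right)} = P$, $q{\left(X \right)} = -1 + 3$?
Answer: $80$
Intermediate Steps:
$q{\left(X \right)} = 2$
$t{\left(q{\left(-1 \right)} \right)} 40 = 2 \cdot 40 = 80$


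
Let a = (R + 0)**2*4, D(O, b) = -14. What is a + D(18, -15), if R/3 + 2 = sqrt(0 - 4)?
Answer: -14 - 288*I ≈ -14.0 - 288.0*I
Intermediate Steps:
R = -6 + 6*I (R = -6 + 3*sqrt(0 - 4) = -6 + 3*sqrt(-4) = -6 + 3*(2*I) = -6 + 6*I ≈ -6.0 + 6.0*I)
a = 4*(-6 + 6*I)**2 (a = ((-6 + 6*I) + 0)**2*4 = (-6 + 6*I)**2*4 = 4*(-6 + 6*I)**2 ≈ -288.0*I)
a + D(18, -15) = -288*I - 14 = -14 - 288*I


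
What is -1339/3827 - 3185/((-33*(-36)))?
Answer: -13779727/4546476 ≈ -3.0309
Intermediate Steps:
-1339/3827 - 3185/((-33*(-36))) = -1339*1/3827 - 3185/1188 = -1339/3827 - 3185*1/1188 = -1339/3827 - 3185/1188 = -13779727/4546476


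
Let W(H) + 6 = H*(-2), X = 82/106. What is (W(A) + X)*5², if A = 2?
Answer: -12225/53 ≈ -230.66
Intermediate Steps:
X = 41/53 (X = 82*(1/106) = 41/53 ≈ 0.77359)
W(H) = -6 - 2*H (W(H) = -6 + H*(-2) = -6 - 2*H)
(W(A) + X)*5² = ((-6 - 2*2) + 41/53)*5² = ((-6 - 4) + 41/53)*25 = (-10 + 41/53)*25 = -489/53*25 = -12225/53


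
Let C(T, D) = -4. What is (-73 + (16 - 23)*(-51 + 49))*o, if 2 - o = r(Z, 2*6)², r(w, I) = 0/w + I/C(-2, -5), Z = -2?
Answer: 413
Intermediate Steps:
r(w, I) = -I/4 (r(w, I) = 0/w + I/(-4) = 0 + I*(-¼) = 0 - I/4 = -I/4)
o = -7 (o = 2 - (-6/2)² = 2 - (-¼*12)² = 2 - 1*(-3)² = 2 - 1*9 = 2 - 9 = -7)
(-73 + (16 - 23)*(-51 + 49))*o = (-73 + (16 - 23)*(-51 + 49))*(-7) = (-73 - 7*(-2))*(-7) = (-73 + 14)*(-7) = -59*(-7) = 413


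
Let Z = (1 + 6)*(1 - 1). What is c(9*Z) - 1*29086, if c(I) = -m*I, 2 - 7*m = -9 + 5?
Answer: -29086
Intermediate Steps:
m = 6/7 (m = 2/7 - (-9 + 5)/7 = 2/7 - ⅐*(-4) = 2/7 + 4/7 = 6/7 ≈ 0.85714)
Z = 0 (Z = 7*0 = 0)
c(I) = -6*I/7
c(9*Z) - 1*29086 = -54*0/7 - 1*29086 = -6/7*0 - 29086 = 0 - 29086 = -29086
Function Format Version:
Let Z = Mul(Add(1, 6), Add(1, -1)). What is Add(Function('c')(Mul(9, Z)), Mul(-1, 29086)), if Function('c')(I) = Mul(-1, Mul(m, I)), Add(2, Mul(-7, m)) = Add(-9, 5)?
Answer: -29086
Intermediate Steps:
m = Rational(6, 7) (m = Add(Rational(2, 7), Mul(Rational(-1, 7), Add(-9, 5))) = Add(Rational(2, 7), Mul(Rational(-1, 7), -4)) = Add(Rational(2, 7), Rational(4, 7)) = Rational(6, 7) ≈ 0.85714)
Z = 0 (Z = Mul(7, 0) = 0)
Function('c')(I) = Mul(Rational(-6, 7), I) (Function('c')(I) = Mul(-1, Mul(Rational(6, 7), I)) = Mul(Rational(-6, 7), I))
Add(Function('c')(Mul(9, Z)), Mul(-1, 29086)) = Add(Mul(Rational(-6, 7), Mul(9, 0)), Mul(-1, 29086)) = Add(Mul(Rational(-6, 7), 0), -29086) = Add(0, -29086) = -29086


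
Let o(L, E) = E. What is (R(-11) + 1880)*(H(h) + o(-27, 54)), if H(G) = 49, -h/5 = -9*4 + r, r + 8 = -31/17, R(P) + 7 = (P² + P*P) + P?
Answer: 216712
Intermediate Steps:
R(P) = -7 + P + 2*P² (R(P) = -7 + ((P² + P*P) + P) = -7 + ((P² + P²) + P) = -7 + (2*P² + P) = -7 + (P + 2*P²) = -7 + P + 2*P²)
r = -167/17 (r = -8 - 31/17 = -167/17 ≈ -9.8235)
h = 3895/17 (h = -5*(-9*4 - 167/17) = -5*(-36 - 167/17) = -5*(-779/17) = 3895/17 ≈ 229.12)
(R(-11) + 1880)*(H(h) + o(-27, 54)) = ((-7 - 11 + 2*(-11)²) + 1880)*(49 + 54) = ((-7 - 11 + 2*121) + 1880)*103 = ((-7 - 11 + 242) + 1880)*103 = (224 + 1880)*103 = 2104*103 = 216712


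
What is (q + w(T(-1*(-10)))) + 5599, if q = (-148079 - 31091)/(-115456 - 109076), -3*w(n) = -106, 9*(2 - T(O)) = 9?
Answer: 632633651/112266 ≈ 5635.1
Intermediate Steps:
T(O) = 1 (T(O) = 2 - ⅑*9 = 2 - 1 = 1)
w(n) = 106/3 (w(n) = -⅓*(-106) = 106/3)
q = 89585/112266 (q = -179170/(-224532) = -179170*(-1/224532) = 89585/112266 ≈ 0.79797)
(q + w(T(-1*(-10)))) + 5599 = (89585/112266 + 106/3) + 5599 = 4056317/112266 + 5599 = 632633651/112266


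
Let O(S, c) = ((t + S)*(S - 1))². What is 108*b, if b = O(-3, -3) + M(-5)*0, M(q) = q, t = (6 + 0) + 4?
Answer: 84672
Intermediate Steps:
t = 10 (t = 6 + 4 = 10)
O(S, c) = (-1 + S)²*(10 + S)² (O(S, c) = ((10 + S)*(S - 1))² = ((10 + S)*(-1 + S))² = ((-1 + S)*(10 + S))² = (-1 + S)²*(10 + S)²)
b = 784 (b = (-1 - 3)²*(10 - 3)² - 5*0 = (-4)²*7² + 0 = 16*49 + 0 = 784 + 0 = 784)
108*b = 108*784 = 84672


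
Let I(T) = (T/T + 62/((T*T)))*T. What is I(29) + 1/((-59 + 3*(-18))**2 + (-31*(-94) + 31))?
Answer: 14189771/455706 ≈ 31.138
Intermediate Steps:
I(T) = T*(1 + 62/T**2) (I(T) = (1 + 62/(T**2))*T = (1 + 62/T**2)*T = T*(1 + 62/T**2))
I(29) + 1/((-59 + 3*(-18))**2 + (-31*(-94) + 31)) = (29 + 62/29) + 1/((-59 + 3*(-18))**2 + (-31*(-94) + 31)) = (29 + 62*(1/29)) + 1/((-59 - 54)**2 + (2914 + 31)) = (29 + 62/29) + 1/((-113)**2 + 2945) = 903/29 + 1/(12769 + 2945) = 903/29 + 1/15714 = 14189771/455706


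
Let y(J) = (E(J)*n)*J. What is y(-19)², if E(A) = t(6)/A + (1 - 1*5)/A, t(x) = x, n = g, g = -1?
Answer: 4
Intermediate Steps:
n = -1
E(A) = 2/A (E(A) = 6/A + (1 - 1*5)/A = 6/A + (1 - 5)/A = 6/A - 4/A = 2/A)
y(J) = -2 (y(J) = ((2/J)*(-1))*J = (-2/J)*J = -2)
y(-19)² = (-2)² = 4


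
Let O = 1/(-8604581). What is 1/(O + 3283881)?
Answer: 8604581/28256420058860 ≈ 3.0452e-7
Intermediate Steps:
O = -1/8604581 ≈ -1.1622e-7
1/(O + 3283881) = 1/(-1/8604581 + 3283881) = 1/(28256420058860/8604581) = 8604581/28256420058860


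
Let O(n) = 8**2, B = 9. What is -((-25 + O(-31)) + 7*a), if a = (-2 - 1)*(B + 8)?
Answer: 318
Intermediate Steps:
O(n) = 64
a = -51 (a = (-2 - 1)*(9 + 8) = -3*17 = -51)
-((-25 + O(-31)) + 7*a) = -((-25 + 64) + 7*(-51)) = -(39 - 357) = -1*(-318) = 318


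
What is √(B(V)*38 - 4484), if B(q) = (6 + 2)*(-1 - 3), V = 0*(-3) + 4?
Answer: 10*I*√57 ≈ 75.498*I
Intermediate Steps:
V = 4 (V = 0 + 4 = 4)
B(q) = -32 (B(q) = 8*(-4) = -32)
√(B(V)*38 - 4484) = √(-32*38 - 4484) = √(-1216 - 4484) = √(-5700) = 10*I*√57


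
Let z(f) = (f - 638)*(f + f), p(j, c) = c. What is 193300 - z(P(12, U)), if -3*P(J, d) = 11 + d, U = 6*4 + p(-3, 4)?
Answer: 176374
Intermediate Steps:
U = 28 (U = 6*4 + 4 = 24 + 4 = 28)
P(J, d) = -11/3 - d/3 (P(J, d) = -(11 + d)/3 = -11/3 - d/3)
z(f) = 2*f*(-638 + f) (z(f) = (-638 + f)*(2*f) = 2*f*(-638 + f))
193300 - z(P(12, U)) = 193300 - 2*(-11/3 - 1/3*28)*(-638 + (-11/3 - 1/3*28)) = 193300 - 2*(-11/3 - 28/3)*(-638 + (-11/3 - 28/3)) = 193300 - 2*(-13)*(-638 - 13) = 193300 - 2*(-13)*(-651) = 193300 - 1*16926 = 193300 - 16926 = 176374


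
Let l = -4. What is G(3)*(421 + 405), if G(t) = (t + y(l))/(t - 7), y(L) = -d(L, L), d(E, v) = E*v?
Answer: 5369/2 ≈ 2684.5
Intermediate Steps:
y(L) = -L**2 (y(L) = -L*L = -L**2)
G(t) = (-16 + t)/(-7 + t) (G(t) = (t - 1*(-4)**2)/(t - 7) = (t - 1*16)/(-7 + t) = (t - 16)/(-7 + t) = (-16 + t)/(-7 + t))
G(3)*(421 + 405) = ((-16 + 3)/(-7 + 3))*(421 + 405) = (-13/(-4))*826 = -1/4*(-13)*826 = (13/4)*826 = 5369/2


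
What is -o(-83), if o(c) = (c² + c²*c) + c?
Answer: 564981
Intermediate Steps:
o(c) = c + c² + c³ (o(c) = (c² + c³) + c = c + c² + c³)
-o(-83) = -(-83)*(1 - 83 + (-83)²) = -(-83)*(1 - 83 + 6889) = -(-83)*6807 = -1*(-564981) = 564981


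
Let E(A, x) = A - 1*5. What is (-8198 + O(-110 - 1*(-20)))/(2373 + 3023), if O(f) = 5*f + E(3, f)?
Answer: -4325/2698 ≈ -1.6030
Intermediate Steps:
E(A, x) = -5 + A (E(A, x) = A - 5 = -5 + A)
O(f) = -2 + 5*f (O(f) = 5*f + (-5 + 3) = 5*f - 2 = -2 + 5*f)
(-8198 + O(-110 - 1*(-20)))/(2373 + 3023) = (-8198 + (-2 + 5*(-110 - 1*(-20))))/(2373 + 3023) = (-8198 + (-2 + 5*(-110 + 20)))/5396 = (-8198 + (-2 + 5*(-90)))*(1/5396) = (-8198 + (-2 - 450))*(1/5396) = (-8198 - 452)*(1/5396) = -8650*1/5396 = -4325/2698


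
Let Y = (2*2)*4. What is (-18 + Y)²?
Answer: 4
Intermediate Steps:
Y = 16 (Y = 4*4 = 16)
(-18 + Y)² = (-18 + 16)² = (-2)² = 4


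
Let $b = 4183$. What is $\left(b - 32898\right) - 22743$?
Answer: $-51458$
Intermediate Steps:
$\left(b - 32898\right) - 22743 = \left(4183 - 32898\right) - 22743 = -28715 - 22743 = -51458$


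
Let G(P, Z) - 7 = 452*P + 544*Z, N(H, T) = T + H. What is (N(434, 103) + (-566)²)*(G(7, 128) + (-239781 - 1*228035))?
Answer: -126756906609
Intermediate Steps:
N(H, T) = H + T
G(P, Z) = 7 + 452*P + 544*Z (G(P, Z) = 7 + (452*P + 544*Z) = 7 + 452*P + 544*Z)
(N(434, 103) + (-566)²)*(G(7, 128) + (-239781 - 1*228035)) = ((434 + 103) + (-566)²)*((7 + 452*7 + 544*128) + (-239781 - 1*228035)) = (537 + 320356)*((7 + 3164 + 69632) + (-239781 - 228035)) = 320893*(72803 - 467816) = 320893*(-395013) = -126756906609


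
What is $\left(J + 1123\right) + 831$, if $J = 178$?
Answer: $2132$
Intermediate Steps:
$\left(J + 1123\right) + 831 = \left(178 + 1123\right) + 831 = 1301 + 831 = 2132$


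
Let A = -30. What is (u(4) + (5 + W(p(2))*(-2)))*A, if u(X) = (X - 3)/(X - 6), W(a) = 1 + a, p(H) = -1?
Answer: -135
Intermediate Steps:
u(X) = (-3 + X)/(-6 + X)
(u(4) + (5 + W(p(2))*(-2)))*A = ((-3 + 4)/(-6 + 4) + (5 + (1 - 1)*(-2)))*(-30) = (1/(-2) + (5 + 0*(-2)))*(-30) = (-½*1 + (5 + 0))*(-30) = (-½ + 5)*(-30) = (9/2)*(-30) = -135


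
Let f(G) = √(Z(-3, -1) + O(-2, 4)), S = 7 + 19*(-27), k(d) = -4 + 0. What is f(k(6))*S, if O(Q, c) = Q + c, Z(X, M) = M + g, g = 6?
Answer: -506*√7 ≈ -1338.8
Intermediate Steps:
Z(X, M) = 6 + M (Z(X, M) = M + 6 = 6 + M)
k(d) = -4
S = -506 (S = 7 - 513 = -506)
f(G) = √7 (f(G) = √((6 - 1) + (-2 + 4)) = √(5 + 2) = √7)
f(k(6))*S = √7*(-506) = -506*√7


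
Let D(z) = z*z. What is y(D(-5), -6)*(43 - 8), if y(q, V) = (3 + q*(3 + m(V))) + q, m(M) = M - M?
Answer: 3605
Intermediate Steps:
m(M) = 0
D(z) = z²
y(q, V) = 3 + 4*q (y(q, V) = (3 + q*(3 + 0)) + q = (3 + q*3) + q = (3 + 3*q) + q = 3 + 4*q)
y(D(-5), -6)*(43 - 8) = (3 + 4*(-5)²)*(43 - 8) = (3 + 4*25)*35 = (3 + 100)*35 = 103*35 = 3605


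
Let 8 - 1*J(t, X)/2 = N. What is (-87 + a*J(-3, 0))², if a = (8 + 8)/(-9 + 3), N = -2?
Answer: 177241/9 ≈ 19693.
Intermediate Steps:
a = -8/3 (a = 16/(-6) = 16*(-⅙) = -8/3 ≈ -2.6667)
J(t, X) = 20 (J(t, X) = 16 - 2*(-2) = 16 + 4 = 20)
(-87 + a*J(-3, 0))² = (-87 - 8/3*20)² = (-87 - 160/3)² = (-421/3)² = 177241/9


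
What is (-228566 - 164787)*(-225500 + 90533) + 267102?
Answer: 53089941453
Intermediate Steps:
(-228566 - 164787)*(-225500 + 90533) + 267102 = -393353*(-134967) + 267102 = 53089674351 + 267102 = 53089941453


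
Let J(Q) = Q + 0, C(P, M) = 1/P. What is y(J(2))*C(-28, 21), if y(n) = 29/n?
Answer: -29/56 ≈ -0.51786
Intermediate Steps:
J(Q) = Q
y(J(2))*C(-28, 21) = (29/2)/(-28) = (29*(1/2))*(-1/28) = (29/2)*(-1/28) = -29/56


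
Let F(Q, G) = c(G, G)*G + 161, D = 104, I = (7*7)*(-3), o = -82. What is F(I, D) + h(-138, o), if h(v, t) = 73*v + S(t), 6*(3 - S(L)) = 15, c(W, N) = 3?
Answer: -19201/2 ≈ -9600.5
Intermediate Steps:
I = -147 (I = 49*(-3) = -147)
S(L) = ½ (S(L) = 3 - ⅙*15 = 3 - 5/2 = ½)
F(Q, G) = 161 + 3*G (F(Q, G) = 3*G + 161 = 161 + 3*G)
h(v, t) = ½ + 73*v (h(v, t) = 73*v + ½ = ½ + 73*v)
F(I, D) + h(-138, o) = (161 + 3*104) + (½ + 73*(-138)) = (161 + 312) + (½ - 10074) = 473 - 20147/2 = -19201/2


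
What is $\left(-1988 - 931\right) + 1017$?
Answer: $-1902$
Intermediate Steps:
$\left(-1988 - 931\right) + 1017 = -2919 + 1017 = -1902$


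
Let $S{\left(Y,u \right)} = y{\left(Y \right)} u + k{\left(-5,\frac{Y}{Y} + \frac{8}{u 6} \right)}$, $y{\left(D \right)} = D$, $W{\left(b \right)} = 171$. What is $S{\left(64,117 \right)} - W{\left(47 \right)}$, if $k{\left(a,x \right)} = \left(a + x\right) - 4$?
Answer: $\frac{2565463}{351} \approx 7309.0$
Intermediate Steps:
$k{\left(a,x \right)} = -4 + a + x$
$S{\left(Y,u \right)} = -8 + \frac{4}{3 u} + Y u$ ($S{\left(Y,u \right)} = Y u - \left(9 - \frac{Y}{Y} - \frac{4}{3 u}\right) = Y u - \left(8 - 8 \frac{1}{6 u}\right) = Y u - \left(8 - \frac{4}{3 u}\right) = -8 + \frac{4}{3 u} + Y u$)
$S{\left(64,117 \right)} - W{\left(47 \right)} = \left(-8 + \frac{4}{3 \cdot 117} + 64 \cdot 117\right) - 171 = \left(-8 + \frac{4}{3} \cdot \frac{1}{117} + 7488\right) - 171 = \left(-8 + \frac{4}{351} + 7488\right) - 171 = \frac{2625484}{351} - 171 = \frac{2565463}{351}$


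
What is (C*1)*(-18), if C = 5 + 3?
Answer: -144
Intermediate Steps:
C = 8
(C*1)*(-18) = (8*1)*(-18) = 8*(-18) = -144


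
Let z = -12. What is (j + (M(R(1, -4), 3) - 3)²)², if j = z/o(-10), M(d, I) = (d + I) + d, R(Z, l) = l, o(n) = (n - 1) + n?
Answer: 204304/49 ≈ 4169.5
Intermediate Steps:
o(n) = -1 + 2*n (o(n) = (-1 + n) + n = -1 + 2*n)
M(d, I) = I + 2*d (M(d, I) = (I + d) + d = I + 2*d)
j = 4/7 (j = -12/(-1 + 2*(-10)) = -12/(-1 - 20) = -12/(-21) = -12*(-1/21) = 4/7 ≈ 0.57143)
(j + (M(R(1, -4), 3) - 3)²)² = (4/7 + ((3 + 2*(-4)) - 3)²)² = (4/7 + ((3 - 8) - 3)²)² = (4/7 + (-5 - 3)²)² = (4/7 + (-8)²)² = (4/7 + 64)² = (452/7)² = 204304/49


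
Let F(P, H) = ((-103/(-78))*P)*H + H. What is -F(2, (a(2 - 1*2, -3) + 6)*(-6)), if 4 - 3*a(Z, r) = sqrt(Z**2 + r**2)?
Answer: 5396/39 ≈ 138.36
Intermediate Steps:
a(Z, r) = 4/3 - sqrt(Z**2 + r**2)/3
F(P, H) = H + 103*H*P/78 (F(P, H) = ((-103*(-1/78))*P)*H + H = (103*P/78)*H + H = 103*H*P/78 + H = H + 103*H*P/78)
-F(2, (a(2 - 1*2, -3) + 6)*(-6)) = -((4/3 - sqrt((2 - 1*2)**2 + (-3)**2)/3) + 6)*(-6)*(78 + 103*2)/78 = -((4/3 - sqrt((2 - 2)**2 + 9)/3) + 6)*(-6)*(78 + 206)/78 = -((4/3 - sqrt(0**2 + 9)/3) + 6)*(-6)*284/78 = -((4/3 - sqrt(0 + 9)/3) + 6)*(-6)*284/78 = -((4/3 - sqrt(9)/3) + 6)*(-6)*284/78 = -((4/3 - 1/3*3) + 6)*(-6)*284/78 = -((4/3 - 1) + 6)*(-6)*284/78 = -(1/3 + 6)*(-6)*284/78 = -(19/3)*(-6)*284/78 = -(-38)*284/78 = -1*(-5396/39) = 5396/39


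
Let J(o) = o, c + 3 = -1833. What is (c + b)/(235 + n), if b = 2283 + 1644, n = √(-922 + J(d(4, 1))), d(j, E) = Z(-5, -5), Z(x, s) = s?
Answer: 491385/56152 - 6273*I*√103/56152 ≈ 8.751 - 1.1338*I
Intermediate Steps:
d(j, E) = -5
c = -1836 (c = -3 - 1833 = -1836)
n = 3*I*√103 (n = √(-922 - 5) = √(-927) = 3*I*√103 ≈ 30.447*I)
b = 3927
(c + b)/(235 + n) = (-1836 + 3927)/(235 + 3*I*√103) = 2091/(235 + 3*I*√103)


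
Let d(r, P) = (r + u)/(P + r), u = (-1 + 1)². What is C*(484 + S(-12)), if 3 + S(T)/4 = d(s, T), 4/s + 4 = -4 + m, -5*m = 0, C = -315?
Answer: -743652/5 ≈ -1.4873e+5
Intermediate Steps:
m = 0 (m = -⅕*0 = 0)
s = -½ (s = 4/(-4 + (-4 + 0)) = 4/(-4 - 4) = 4/(-8) = 4*(-⅛) = -½ ≈ -0.50000)
u = 0 (u = 0² = 0)
d(r, P) = r/(P + r) (d(r, P) = (r + 0)/(P + r) = r/(P + r))
S(T) = -12 - 2/(-½ + T) (S(T) = -12 + 4*(-1/(2*(T - ½))) = -12 + 4*(-1/(2*(-½ + T))) = -12 - 2/(-½ + T))
C*(484 + S(-12)) = -315*(484 + 8*(1 - 3*(-12))/(-1 + 2*(-12))) = -315*(484 + 8*(1 + 36)/(-1 - 24)) = -315*(484 + 8*37/(-25)) = -315*(484 + 8*(-1/25)*37) = -315*(484 - 296/25) = -315*11804/25 = -743652/5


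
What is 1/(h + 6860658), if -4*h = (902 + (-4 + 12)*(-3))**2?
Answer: 1/6667937 ≈ 1.4997e-7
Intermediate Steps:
h = -192721 (h = -(902 + (-4 + 12)*(-3))**2/4 = -(902 + 8*(-3))**2/4 = -(902 - 24)**2/4 = -1/4*878**2 = -1/4*770884 = -192721)
1/(h + 6860658) = 1/(-192721 + 6860658) = 1/6667937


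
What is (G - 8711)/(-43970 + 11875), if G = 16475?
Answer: -7764/32095 ≈ -0.24191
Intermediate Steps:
(G - 8711)/(-43970 + 11875) = (16475 - 8711)/(-43970 + 11875) = 7764/(-32095) = 7764*(-1/32095) = -7764/32095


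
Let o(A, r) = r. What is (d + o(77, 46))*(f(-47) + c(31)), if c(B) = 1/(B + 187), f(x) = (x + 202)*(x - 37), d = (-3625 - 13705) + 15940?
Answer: 1907377248/109 ≈ 1.7499e+7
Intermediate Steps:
d = -1390 (d = -17330 + 15940 = -1390)
f(x) = (-37 + x)*(202 + x) (f(x) = (202 + x)*(-37 + x) = (-37 + x)*(202 + x))
c(B) = 1/(187 + B)
(d + o(77, 46))*(f(-47) + c(31)) = (-1390 + 46)*((-7474 + (-47)² + 165*(-47)) + 1/(187 + 31)) = -1344*((-7474 + 2209 - 7755) + 1/218) = -1344*(-13020 + 1/218) = -1344*(-2838359/218) = 1907377248/109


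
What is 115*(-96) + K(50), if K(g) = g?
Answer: -10990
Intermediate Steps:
115*(-96) + K(50) = 115*(-96) + 50 = -11040 + 50 = -10990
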